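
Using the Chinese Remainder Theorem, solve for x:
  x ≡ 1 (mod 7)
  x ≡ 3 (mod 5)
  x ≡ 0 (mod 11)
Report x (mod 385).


Moduli 7, 5, 11 are pairwise coprime; by CRT there is a unique solution modulo M = 7 · 5 · 11 = 385.
Solve pairwise, accumulating the modulus:
  Start with x ≡ 1 (mod 7).
  Combine with x ≡ 3 (mod 5): since gcd(7, 5) = 1, we get a unique residue mod 35.
    Write x = 1 + 7·t and substitute into x ≡ 3 (mod 5): 7·t ≡ 3 − 1 = 2 (mod 5).
    Reduce coefficients mod 5: 2·t ≡ 2 (mod 5).
    The inverse of 2 mod 5 is 3 (since 2·3 = 6 = 1·5 + 1), so t ≡ 3·2 = 6 ≡ 1 (mod 5).
    Then x = 1 + 7·1 = 8, valid modulo lcm(7, 5) = 35: x ≡ 8 (mod 35).
  Combine with x ≡ 0 (mod 11): since gcd(35, 11) = 1, we get a unique residue mod 385.
    Write x = 8 + 35·t and substitute into x ≡ 0 (mod 11): 35·t ≡ 0 − 8 = -8 (mod 11).
    Reduce coefficients mod 11: 2·t ≡ 3 (mod 11).
    The inverse of 2 mod 11 is 6 (since 2·6 = 12 = 1·11 + 1), so t ≡ 6·3 = 18 ≡ 7 (mod 11).
    Then x = 8 + 35·7 = 253, valid modulo lcm(35, 11) = 385: x ≡ 253 (mod 385).
Verify: 253 mod 7 = 1 ✓, 253 mod 5 = 3 ✓, 253 mod 11 = 0 ✓.

x ≡ 253 (mod 385).


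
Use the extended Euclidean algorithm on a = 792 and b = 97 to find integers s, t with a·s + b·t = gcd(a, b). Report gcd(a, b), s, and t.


Euclidean algorithm on (792, 97) — divide until remainder is 0:
  792 = 8 · 97 + 16
  97 = 6 · 16 + 1
  16 = 16 · 1 + 0
gcd(792, 97) = 1.
Track Bezout coefficients alongside the remainders: start with r₀ = 792 = a·1 + b·0 (s = 1, t = 0) and r₁ = 97 = a·0 + b·1 (s = 0, t = 1); each new remainder r_{k+1} = r_{k-1} − q_k·r_k inherits s_{k+1} = s_{k-1} − q_k·s_k, t_{k+1} = t_{k-1} − q_k·t_k, so r_k = a·s_k + b·t_k at every step:
  q = 8: r = 16, s = 1 − 8·0 = 1, t = 0 − 8·1 = -8  (check: 792·1 + 97·(-8) = 16)
  q = 6: r = 1, s = 0 − 6·1 = -6, t = 1 − 6·(-8) = 49  (check: 792·(-6) + 97·49 = 1)
The row with r = 1 (the gcd) gives the Bezout coefficients s = -6, t = 49.
Result: 792 · (-6) + 97 · (49) = 1.

gcd(792, 97) = 1; s = -6, t = 49 (check: 792·(-6) + 97·49 = 1).


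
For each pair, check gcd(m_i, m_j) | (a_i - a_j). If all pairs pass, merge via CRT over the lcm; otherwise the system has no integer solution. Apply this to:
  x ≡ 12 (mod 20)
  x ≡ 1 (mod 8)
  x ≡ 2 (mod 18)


Moduli 20, 8, 18 are not pairwise coprime, so CRT works modulo lcm(m_i) when all pairwise compatibility conditions hold.
Pairwise compatibility: gcd(m_i, m_j) must divide a_i - a_j for every pair.
Merge one congruence at a time:
  Start: x ≡ 12 (mod 20).
  Combine with x ≡ 1 (mod 8): gcd(20, 8) = 4, and 1 - 12 = -11 is NOT divisible by 4.
    ⇒ system is inconsistent (no integer solution).

No solution (the system is inconsistent).


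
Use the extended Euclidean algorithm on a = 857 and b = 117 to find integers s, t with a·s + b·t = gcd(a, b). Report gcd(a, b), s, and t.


Euclidean algorithm on (857, 117) — divide until remainder is 0:
  857 = 7 · 117 + 38
  117 = 3 · 38 + 3
  38 = 12 · 3 + 2
  3 = 1 · 2 + 1
  2 = 2 · 1 + 0
gcd(857, 117) = 1.
Track Bezout coefficients alongside the remainders: start with r₀ = 857 = a·1 + b·0 (s = 1, t = 0) and r₁ = 117 = a·0 + b·1 (s = 0, t = 1); each new remainder r_{k+1} = r_{k-1} − q_k·r_k inherits s_{k+1} = s_{k-1} − q_k·s_k, t_{k+1} = t_{k-1} − q_k·t_k, so r_k = a·s_k + b·t_k at every step:
  q = 7: r = 38, s = 1 − 7·0 = 1, t = 0 − 7·1 = -7  (check: 857·1 + 117·(-7) = 38)
  q = 3: r = 3, s = 0 − 3·1 = -3, t = 1 − 3·(-7) = 22  (check: 857·(-3) + 117·22 = 3)
  q = 12: r = 2, s = 1 − 12·(-3) = 37, t = -7 − 12·22 = -271  (check: 857·37 + 117·(-271) = 2)
  q = 1: r = 1, s = -3 − 1·37 = -40, t = 22 − 1·(-271) = 293  (check: 857·(-40) + 117·293 = 1)
The row with r = 1 (the gcd) gives the Bezout coefficients s = -40, t = 293.
Result: 857 · (-40) + 117 · (293) = 1.

gcd(857, 117) = 1; s = -40, t = 293 (check: 857·(-40) + 117·293 = 1).


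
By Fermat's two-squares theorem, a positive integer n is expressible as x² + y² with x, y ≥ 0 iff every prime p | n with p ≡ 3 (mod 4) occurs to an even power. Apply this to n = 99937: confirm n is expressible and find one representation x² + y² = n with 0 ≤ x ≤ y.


Step 1: Factor n = 99937 = 37^2 · 73.
Step 2: Check the mod-4 condition on each prime factor: 37 ≡ 1 (mod 4), exponent 2; 73 ≡ 1 (mod 4), exponent 1.
All primes ≡ 3 (mod 4) appear to even exponent (or don't appear), so by the two-squares theorem n IS expressible as a sum of two squares.
Step 3: Build a representation. Here n = 37 · 37 · 73 is a product of primes ≡ 1 (mod 4). Each prime p ≡ 1 (mod 4) is itself a sum of two squares; find a² by testing p − a² for a perfect square:
  37: 37 − 1² = 36 = 6² ⇒ 37 = 1² + 6².
  73: 73 − 1² = 72, 73 − 2² = 69, 73 − 3² = 64 = 8² ⇒ 73 = 3² + 8².
  Combine using the Brahmagupta–Fibonacci identity (a² + b²)(c² + d²) = (ac − bd)² + (ad + bc)² = (ac + bd)² + (ad − bc)²:
  37 · 37 = 1369: from (1² + 6²)(1² + 6²), take (1·1 − 6·6, 1·6 + 6·1) = (1 − 36, 6 + 6) = (-35, 12); dropping signs (only squares matter) gives (35, 12); check 35² + 12² = 1225 + 144 = 1369 ✓.
  1369 · 73 = 99937: from (35² + 12²)(3² + 8²), take (35·3 − 12·8, 35·8 + 12·3) = (105 − 96, 280 + 36) = (9, 316); check 9² + 316² = 81 + 99856 = 99937 ✓.
Step 4: Order so x ≤ y and verify: 9² + 316² = 81 + 99856 = 99937 = n. ✓

n = 99937 = 9² + 316² (one valid representation with x ≤ y).


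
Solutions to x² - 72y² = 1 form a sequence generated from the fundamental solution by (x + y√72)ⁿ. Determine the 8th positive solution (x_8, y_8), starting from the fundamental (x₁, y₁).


Step 1: Find the fundamental solution (x₁, y₁) of x² - 72y² = 1.
  Expand √72 as a continued fraction. a₀ = ⌊√72⌋ = 8; iterate m_{k+1} = d_k·a_k − m_k, d_{k+1} = (72 − m_{k+1}²)/d_k, a_{k+1} = ⌊(a₀ + m_{k+1})/d_{k+1}⌋ (starting m₀ = 0, d₀ = 1), with convergents p_k = a_k·p_{k-1} + p_{k-2}, q_k = a_k·q_{k-1} + q_{k-2} (p₋₁ = 1, q₋₁ = 0):
  k = 0: a₀ = 8; p₀/q₀ = 8/1; p₀² − 72·q₀² = 64 − 72 = -8.
  k = 1: m = 8, d = 8, a = ⌊(8 + 8)/8⌋ = 2; p/q = (2·8 + 1)/(2·1 + 0) = 17/2; p² − 72·q² = 289 − 288 = 1.
  The first convergent with p² − 72·q² = 1 gives the fundamental solution (x₁, y₁) = (17, 2).
Step 2: Apply the recurrence (x_{n+1}, y_{n+1}) = (x₁x_n + 72y₁y_n, x₁y_n + y₁x_n) repeatedly.
  From (x_1, y_1) = (17, 2): x_2 = 17·17 + 72·2·2 = 577; y_2 = 17·2 + 2·17 = 68.
  From (x_2, y_2) = (577, 68): x_3 = 17·577 + 72·2·68 = 19601; y_3 = 17·68 + 2·577 = 2310.
  From (x_3, y_3) = (19601, 2310): x_4 = 17·19601 + 72·2·2310 = 665857; y_4 = 17·2310 + 2·19601 = 78472.
  From (x_4, y_4) = (665857, 78472): x_5 = 17·665857 + 72·2·78472 = 22619537; y_5 = 17·78472 + 2·665857 = 2665738.
  From (x_5, y_5) = (22619537, 2665738): x_6 = 17·22619537 + 72·2·2665738 = 768398401; y_6 = 17·2665738 + 2·22619537 = 90556620.
  From (x_6, y_6) = (768398401, 90556620): x_7 = 17·768398401 + 72·2·90556620 = 26102926097; y_7 = 17·90556620 + 2·768398401 = 3076259342.
  From (x_7, y_7) = (26102926097, 3076259342): x_8 = 17·26102926097 + 72·2·3076259342 = 886731088897; y_8 = 17·3076259342 + 2·26102926097 = 104502261008.
Step 3: Verify x_8² - 72·y_8² = 786292024016459316676609 - 786292024016459316676608 = 1 (should be 1). ✓

(x_1, y_1) = (17, 2); (x_8, y_8) = (886731088897, 104502261008).


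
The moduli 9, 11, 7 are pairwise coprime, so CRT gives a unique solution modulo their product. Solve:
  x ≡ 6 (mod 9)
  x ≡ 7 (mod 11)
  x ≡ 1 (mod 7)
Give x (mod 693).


Moduli 9, 11, 7 are pairwise coprime; by CRT there is a unique solution modulo M = 9 · 11 · 7 = 693.
Solve pairwise, accumulating the modulus:
  Start with x ≡ 6 (mod 9).
  Combine with x ≡ 7 (mod 11): since gcd(9, 11) = 1, we get a unique residue mod 99.
    Write x = 6 + 9·t and substitute into x ≡ 7 (mod 11): 9·t ≡ 7 − 6 = 1 (mod 11).
    The inverse of 9 mod 11 is 5 (since 9·5 = 45 = 4·11 + 1), so t ≡ 5·1 = 5 ≡ 5 (mod 11).
    Then x = 6 + 9·5 = 51, valid modulo lcm(9, 11) = 99: x ≡ 51 (mod 99).
  Combine with x ≡ 1 (mod 7): since gcd(99, 7) = 1, we get a unique residue mod 693.
    Write x = 51 + 99·t and substitute into x ≡ 1 (mod 7): 99·t ≡ 1 − 51 = -50 (mod 7).
    Reduce coefficients mod 7: 1·t ≡ 6 (mod 7).
    So t ≡ 6 (mod 7).
    Then x = 51 + 99·6 = 645, valid modulo lcm(99, 7) = 693: x ≡ 645 (mod 693).
Verify: 645 mod 9 = 6 ✓, 645 mod 11 = 7 ✓, 645 mod 7 = 1 ✓.

x ≡ 645 (mod 693).


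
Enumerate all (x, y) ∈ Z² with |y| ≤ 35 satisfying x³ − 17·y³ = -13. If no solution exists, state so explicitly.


The equation is x³ - 17y³ = -13. For fixed y, x³ = 17·y³ − 13, so a solution requires the RHS to be a perfect cube.
Strategy: iterate y from -35 to 35, compute RHS = 17·y³ − 13, and check whether it is a (positive or negative) perfect cube.
Check small values of y:
  y = 0: RHS = -13 is not a perfect cube.
  y = 1: RHS = 4 is not a perfect cube.
  y = -1: RHS = -30 is not a perfect cube.
  y = 2: RHS = 123 is not a perfect cube.
  y = -2: RHS = -149 is not a perfect cube.
  y = 3: RHS = 446 is not a perfect cube.
  y = -3: RHS = -472 is not a perfect cube.
Continuing the search up to |y| = 35 finds no solutions either.
No (x, y) in the scanned range satisfies the equation.

No integer solutions with |y| ≤ 35.


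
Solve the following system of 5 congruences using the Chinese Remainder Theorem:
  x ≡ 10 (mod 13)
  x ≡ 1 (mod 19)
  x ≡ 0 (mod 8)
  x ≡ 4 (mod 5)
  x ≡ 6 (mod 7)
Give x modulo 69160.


Product of moduli M = 13 · 19 · 8 · 5 · 7 = 69160.
Merge one congruence at a time:
  Start: x ≡ 10 (mod 13).
  Combine with x ≡ 1 (mod 19); new modulus lcm = 247.
    Write x = 10 + 13·t and substitute into x ≡ 1 (mod 19): 13·t ≡ 1 − 10 = -9 (mod 19).
    Reduce coefficients mod 19: 13·t ≡ 10 (mod 19).
    The inverse of 13 mod 19 is 3 (since 13·3 = 39 = 2·19 + 1), so t ≡ 3·10 = 30 ≡ 11 (mod 19).
    Then x = 10 + 13·11 = 153, valid modulo lcm(13, 19) = 247: x ≡ 153 (mod 247).
  Combine with x ≡ 0 (mod 8); new modulus lcm = 1976.
    Write x = 153 + 247·t and substitute into x ≡ 0 (mod 8): 247·t ≡ 0 − 153 = -153 (mod 8).
    Reduce coefficients mod 8: 7·t ≡ 7 (mod 8).
    The inverse of 7 mod 8 is 7 (since 7·7 = 49 = 6·8 + 1), so t ≡ 7·7 = 49 ≡ 1 (mod 8).
    Then x = 153 + 247·1 = 400, valid modulo lcm(247, 8) = 1976: x ≡ 400 (mod 1976).
  Combine with x ≡ 4 (mod 5); new modulus lcm = 9880.
    Write x = 400 + 1976·t and substitute into x ≡ 4 (mod 5): 1976·t ≡ 4 − 400 = -396 (mod 5).
    Reduce coefficients mod 5: 1·t ≡ 4 (mod 5).
    So t ≡ 4 (mod 5).
    Then x = 400 + 1976·4 = 8304, valid modulo lcm(1976, 5) = 9880: x ≡ 8304 (mod 9880).
  Combine with x ≡ 6 (mod 7); new modulus lcm = 69160.
    Write x = 8304 + 9880·t and substitute into x ≡ 6 (mod 7): 9880·t ≡ 6 − 8304 = -8298 (mod 7).
    Reduce coefficients mod 7: 3·t ≡ 4 (mod 7).
    The inverse of 3 mod 7 is 5 (since 3·5 = 15 = 2·7 + 1), so t ≡ 5·4 = 20 ≡ 6 (mod 7).
    Then x = 8304 + 9880·6 = 67584, valid modulo lcm(9880, 7) = 69160: x ≡ 67584 (mod 69160).
Verify against each original: 67584 mod 13 = 10, 67584 mod 19 = 1, 67584 mod 8 = 0, 67584 mod 5 = 4, 67584 mod 7 = 6.

x ≡ 67584 (mod 69160).


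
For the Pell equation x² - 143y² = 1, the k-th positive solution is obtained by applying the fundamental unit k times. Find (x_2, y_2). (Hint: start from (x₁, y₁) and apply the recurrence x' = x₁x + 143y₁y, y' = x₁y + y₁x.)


Step 1: Find the fundamental solution (x₁, y₁) of x² - 143y² = 1.
  Expand √143 as a continued fraction. a₀ = ⌊√143⌋ = 11; iterate m_{k+1} = d_k·a_k − m_k, d_{k+1} = (143 − m_{k+1}²)/d_k, a_{k+1} = ⌊(a₀ + m_{k+1})/d_{k+1}⌋ (starting m₀ = 0, d₀ = 1), with convergents p_k = a_k·p_{k-1} + p_{k-2}, q_k = a_k·q_{k-1} + q_{k-2} (p₋₁ = 1, q₋₁ = 0):
  k = 0: a₀ = 11; p₀/q₀ = 11/1; p₀² − 143·q₀² = 121 − 143 = -22.
  k = 1: m = 11, d = 22, a = ⌊(11 + 11)/22⌋ = 1; p/q = (1·11 + 1)/(1·1 + 0) = 12/1; p² − 143·q² = 144 − 143 = 1.
  The first convergent with p² − 143·q² = 1 gives the fundamental solution (x₁, y₁) = (12, 1).
Step 2: Apply the recurrence (x_{n+1}, y_{n+1}) = (x₁x_n + 143y₁y_n, x₁y_n + y₁x_n) repeatedly.
  From (x_1, y_1) = (12, 1): x_2 = 12·12 + 143·1·1 = 287; y_2 = 12·1 + 1·12 = 24.
Step 3: Verify x_2² - 143·y_2² = 82369 - 82368 = 1 (should be 1). ✓

(x_1, y_1) = (12, 1); (x_2, y_2) = (287, 24).


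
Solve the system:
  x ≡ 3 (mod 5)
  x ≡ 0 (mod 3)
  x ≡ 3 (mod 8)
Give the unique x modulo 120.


Moduli 5, 3, 8 are pairwise coprime; by CRT there is a unique solution modulo M = 5 · 3 · 8 = 120.
Solve pairwise, accumulating the modulus:
  Start with x ≡ 3 (mod 5).
  Combine with x ≡ 0 (mod 3): since gcd(5, 3) = 1, we get a unique residue mod 15.
    Write x = 3 + 5·t and substitute into x ≡ 0 (mod 3): 5·t ≡ 0 − 3 = -3 (mod 3).
    Reduce coefficients mod 3: 2·t ≡ 0 (mod 3).
    The inverse of 2 mod 3 is 2 (since 2·2 = 4 = 1·3 + 1), so t ≡ 2·0 = 0 ≡ 0 (mod 3).
    Then x = 3 + 5·0 = 3, valid modulo lcm(5, 3) = 15: x ≡ 3 (mod 15).
  Combine with x ≡ 3 (mod 8): since gcd(15, 8) = 1, we get a unique residue mod 120.
    Write x = 3 + 15·t and substitute into x ≡ 3 (mod 8): 15·t ≡ 3 − 3 = 0 (mod 8).
    Reduce coefficients mod 8: 7·t ≡ 0 (mod 8).
    The inverse of 7 mod 8 is 7 (since 7·7 = 49 = 6·8 + 1), so t ≡ 7·0 = 0 ≡ 0 (mod 8).
    Then x = 3 + 15·0 = 3, valid modulo lcm(15, 8) = 120: x ≡ 3 (mod 120).
Verify: 3 mod 5 = 3 ✓, 3 mod 3 = 0 ✓, 3 mod 8 = 3 ✓.

x ≡ 3 (mod 120).


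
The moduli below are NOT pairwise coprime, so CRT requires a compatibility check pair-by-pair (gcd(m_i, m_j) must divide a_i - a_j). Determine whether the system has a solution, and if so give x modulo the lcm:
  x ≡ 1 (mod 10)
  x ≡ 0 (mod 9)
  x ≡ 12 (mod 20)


Moduli 10, 9, 20 are not pairwise coprime, so CRT works modulo lcm(m_i) when all pairwise compatibility conditions hold.
Pairwise compatibility: gcd(m_i, m_j) must divide a_i - a_j for every pair.
Merge one congruence at a time:
  Start: x ≡ 1 (mod 10).
  Combine with x ≡ 0 (mod 9): gcd(10, 9) = 1; 0 - 1 = -1, which IS divisible by 1, so compatible.
    Write x = 1 + 10·t and substitute into x ≡ 0 (mod 9): 10·t ≡ 0 − 1 = -1 (mod 9).
    Reduce coefficients mod 9: 1·t ≡ 8 (mod 9).
    So t ≡ 8 (mod 9).
    Then x = 1 + 10·8 = 81, valid modulo lcm(10, 9) = 90: x ≡ 81 (mod 90).
  Combine with x ≡ 12 (mod 20): gcd(90, 20) = 10, and 12 - 81 = -69 is NOT divisible by 10.
    ⇒ system is inconsistent (no integer solution).

No solution (the system is inconsistent).


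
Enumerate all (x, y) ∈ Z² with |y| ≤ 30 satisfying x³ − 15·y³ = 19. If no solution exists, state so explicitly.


The equation is x³ - 15y³ = 19. For fixed y, x³ = 15·y³ + 19, so a solution requires the RHS to be a perfect cube.
Strategy: iterate y from -30 to 30, compute RHS = 15·y³ + 19, and check whether it is a (positive or negative) perfect cube.
Check small values of y:
  y = 0: RHS = 19 is not a perfect cube.
  y = 1: RHS = 34 is not a perfect cube.
  y = -1: RHS = 4 is not a perfect cube.
  y = 2: RHS = 139 is not a perfect cube.
  y = -2: RHS = -101 is not a perfect cube.
  y = 3: RHS = 424 is not a perfect cube.
  y = -3: RHS = -386 is not a perfect cube.
Continuing the search up to |y| = 30 finds no solutions either.
No (x, y) in the scanned range satisfies the equation.

No integer solutions with |y| ≤ 30.


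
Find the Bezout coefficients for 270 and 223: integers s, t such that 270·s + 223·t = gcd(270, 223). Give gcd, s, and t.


Euclidean algorithm on (270, 223) — divide until remainder is 0:
  270 = 1 · 223 + 47
  223 = 4 · 47 + 35
  47 = 1 · 35 + 12
  35 = 2 · 12 + 11
  12 = 1 · 11 + 1
  11 = 11 · 1 + 0
gcd(270, 223) = 1.
Track Bezout coefficients alongside the remainders: start with r₀ = 270 = a·1 + b·0 (s = 1, t = 0) and r₁ = 223 = a·0 + b·1 (s = 0, t = 1); each new remainder r_{k+1} = r_{k-1} − q_k·r_k inherits s_{k+1} = s_{k-1} − q_k·s_k, t_{k+1} = t_{k-1} − q_k·t_k, so r_k = a·s_k + b·t_k at every step:
  q = 1: r = 47, s = 1 − 1·0 = 1, t = 0 − 1·1 = -1  (check: 270·1 + 223·(-1) = 47)
  q = 4: r = 35, s = 0 − 4·1 = -4, t = 1 − 4·(-1) = 5  (check: 270·(-4) + 223·5 = 35)
  q = 1: r = 12, s = 1 − 1·(-4) = 5, t = -1 − 1·5 = -6  (check: 270·5 + 223·(-6) = 12)
  q = 2: r = 11, s = -4 − 2·5 = -14, t = 5 − 2·(-6) = 17  (check: 270·(-14) + 223·17 = 11)
  q = 1: r = 1, s = 5 − 1·(-14) = 19, t = -6 − 1·17 = -23  (check: 270·19 + 223·(-23) = 1)
The row with r = 1 (the gcd) gives the Bezout coefficients s = 19, t = -23.
Result: 270 · (19) + 223 · (-23) = 1.

gcd(270, 223) = 1; s = 19, t = -23 (check: 270·19 + 223·(-23) = 1).


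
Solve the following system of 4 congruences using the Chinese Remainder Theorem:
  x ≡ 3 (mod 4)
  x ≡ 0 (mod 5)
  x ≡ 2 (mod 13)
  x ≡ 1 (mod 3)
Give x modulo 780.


Product of moduli M = 4 · 5 · 13 · 3 = 780.
Merge one congruence at a time:
  Start: x ≡ 3 (mod 4).
  Combine with x ≡ 0 (mod 5); new modulus lcm = 20.
    Write x = 3 + 4·t and substitute into x ≡ 0 (mod 5): 4·t ≡ 0 − 3 = -3 (mod 5).
    Reduce coefficients mod 5: 4·t ≡ 2 (mod 5).
    The inverse of 4 mod 5 is 4 (since 4·4 = 16 = 3·5 + 1), so t ≡ 4·2 = 8 ≡ 3 (mod 5).
    Then x = 3 + 4·3 = 15, valid modulo lcm(4, 5) = 20: x ≡ 15 (mod 20).
  Combine with x ≡ 2 (mod 13); new modulus lcm = 260.
    Write x = 15 + 20·t and substitute into x ≡ 2 (mod 13): 20·t ≡ 2 − 15 = -13 (mod 13).
    Reduce coefficients mod 13: 7·t ≡ 0 (mod 13).
    The inverse of 7 mod 13 is 2 (since 7·2 = 14 = 1·13 + 1), so t ≡ 2·0 = 0 ≡ 0 (mod 13).
    Then x = 15 + 20·0 = 15, valid modulo lcm(20, 13) = 260: x ≡ 15 (mod 260).
  Combine with x ≡ 1 (mod 3); new modulus lcm = 780.
    Write x = 15 + 260·t and substitute into x ≡ 1 (mod 3): 260·t ≡ 1 − 15 = -14 (mod 3).
    Reduce coefficients mod 3: 2·t ≡ 1 (mod 3).
    The inverse of 2 mod 3 is 2 (since 2·2 = 4 = 1·3 + 1), so t ≡ 2·1 = 2 ≡ 2 (mod 3).
    Then x = 15 + 260·2 = 535, valid modulo lcm(260, 3) = 780: x ≡ 535 (mod 780).
Verify against each original: 535 mod 4 = 3, 535 mod 5 = 0, 535 mod 13 = 2, 535 mod 3 = 1.

x ≡ 535 (mod 780).


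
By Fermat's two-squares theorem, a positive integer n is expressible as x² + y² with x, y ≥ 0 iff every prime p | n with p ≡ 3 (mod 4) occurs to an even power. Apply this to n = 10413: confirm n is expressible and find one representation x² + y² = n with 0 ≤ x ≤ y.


Step 1: Factor n = 10413 = 3^2 · 13 · 89.
Step 2: Check the mod-4 condition on each prime factor: 3 ≡ 3 (mod 4), exponent 2 (must be even); 13 ≡ 1 (mod 4), exponent 1; 89 ≡ 1 (mod 4), exponent 1.
All primes ≡ 3 (mod 4) appear to even exponent (or don't appear), so by the two-squares theorem n IS expressible as a sum of two squares.
Step 3: Build a representation. Group n = k² · m with k = 3 and m = 13 · 89 = 1157 (a product of primes ≡ 1 (mod 4)); a representation of m scales to one of n via (k·x)² + (k·y)² = k²(x² + y²). Each prime p ≡ 1 (mod 4) is itself a sum of two squares; find a² by testing p − a² for a perfect square:
  13: 13 − 1² = 12, 13 − 2² = 9 = 3² ⇒ 13 = 2² + 3².
  89: 89 − 1² = 88, 89 − 2² = 85, 89 − 3² = 80, 89 − 4² = 73, 89 − 5² = 64 = 8² ⇒ 89 = 5² + 8².
  Combine using the Brahmagupta–Fibonacci identity (a² + b²)(c² + d²) = (ac − bd)² + (ad + bc)² = (ac + bd)² + (ad − bc)²:
  13 · 89 = 1157: from (2² + 3²)(5² + 8²), take (2·5 − 3·8, 2·8 + 3·5) = (10 − 24, 16 + 15) = (-14, 31); dropping signs (only squares matter) gives (14, 31); check 14² + 31² = 196 + 961 = 1157 ✓.
  Scale by k = 3: (3·14, 3·31) = (42, 93).
Step 4: Order so x ≤ y and verify: 42² + 93² = 1764 + 8649 = 10413 = n. ✓

n = 10413 = 42² + 93² (one valid representation with x ≤ y).


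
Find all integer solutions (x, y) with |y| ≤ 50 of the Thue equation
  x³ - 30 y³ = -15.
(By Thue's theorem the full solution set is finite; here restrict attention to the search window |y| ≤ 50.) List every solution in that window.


The equation is x³ - 30y³ = -15. For fixed y, x³ = 30·y³ − 15, so a solution requires the RHS to be a perfect cube.
Strategy: iterate y from -50 to 50, compute RHS = 30·y³ − 15, and check whether it is a (positive or negative) perfect cube.
Check small values of y:
  y = 0: RHS = -15 is not a perfect cube.
  y = 1: RHS = 15 is not a perfect cube.
  y = -1: RHS = -45 is not a perfect cube.
  y = 2: RHS = 225 is not a perfect cube.
  y = -2: RHS = -255 is not a perfect cube.
  y = 3: RHS = 795 is not a perfect cube.
  y = -3: RHS = -825 is not a perfect cube.
Continuing the search up to |y| = 50 finds no solutions either.
No (x, y) in the scanned range satisfies the equation.

No integer solutions with |y| ≤ 50.


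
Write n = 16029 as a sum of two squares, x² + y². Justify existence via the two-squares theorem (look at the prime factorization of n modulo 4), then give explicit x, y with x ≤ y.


Step 1: Factor n = 16029 = 3^2 · 13 · 137.
Step 2: Check the mod-4 condition on each prime factor: 3 ≡ 3 (mod 4), exponent 2 (must be even); 13 ≡ 1 (mod 4), exponent 1; 137 ≡ 1 (mod 4), exponent 1.
All primes ≡ 3 (mod 4) appear to even exponent (or don't appear), so by the two-squares theorem n IS expressible as a sum of two squares.
Step 3: Build a representation. Group n = k² · m with k = 3 and m = 13 · 137 = 1781 (a product of primes ≡ 1 (mod 4)); a representation of m scales to one of n via (k·x)² + (k·y)² = k²(x² + y²). Each prime p ≡ 1 (mod 4) is itself a sum of two squares; find a² by testing p − a² for a perfect square:
  13: 13 − 1² = 12, 13 − 2² = 9 = 3² ⇒ 13 = 2² + 3².
  137: 137 − 1² = 136, 137 − 2² = 133, 137 − 3² = 128, 137 − 4² = 121 = 11² ⇒ 137 = 4² + 11².
  Combine using the Brahmagupta–Fibonacci identity (a² + b²)(c² + d²) = (ac − bd)² + (ad + bc)² = (ac + bd)² + (ad − bc)²:
  13 · 137 = 1781: from (2² + 3²)(4² + 11²), take (2·4 − 3·11, 2·11 + 3·4) = (8 − 33, 22 + 12) = (-25, 34); dropping signs (only squares matter) gives (25, 34); check 25² + 34² = 625 + 1156 = 1781 ✓.
  Scale by k = 3: (3·25, 3·34) = (75, 102).
Step 4: Order so x ≤ y and verify: 75² + 102² = 5625 + 10404 = 16029 = n. ✓

n = 16029 = 75² + 102² (one valid representation with x ≤ y).


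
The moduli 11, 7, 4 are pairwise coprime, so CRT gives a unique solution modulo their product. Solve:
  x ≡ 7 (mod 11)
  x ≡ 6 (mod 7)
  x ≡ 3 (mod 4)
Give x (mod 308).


Moduli 11, 7, 4 are pairwise coprime; by CRT there is a unique solution modulo M = 11 · 7 · 4 = 308.
Solve pairwise, accumulating the modulus:
  Start with x ≡ 7 (mod 11).
  Combine with x ≡ 6 (mod 7): since gcd(11, 7) = 1, we get a unique residue mod 77.
    Write x = 7 + 11·t and substitute into x ≡ 6 (mod 7): 11·t ≡ 6 − 7 = -1 (mod 7).
    Reduce coefficients mod 7: 4·t ≡ 6 (mod 7).
    The inverse of 4 mod 7 is 2 (since 4·2 = 8 = 1·7 + 1), so t ≡ 2·6 = 12 ≡ 5 (mod 7).
    Then x = 7 + 11·5 = 62, valid modulo lcm(11, 7) = 77: x ≡ 62 (mod 77).
  Combine with x ≡ 3 (mod 4): since gcd(77, 4) = 1, we get a unique residue mod 308.
    Write x = 62 + 77·t and substitute into x ≡ 3 (mod 4): 77·t ≡ 3 − 62 = -59 (mod 4).
    Reduce coefficients mod 4: 1·t ≡ 1 (mod 4).
    So t ≡ 1 (mod 4).
    Then x = 62 + 77·1 = 139, valid modulo lcm(77, 4) = 308: x ≡ 139 (mod 308).
Verify: 139 mod 11 = 7 ✓, 139 mod 7 = 6 ✓, 139 mod 4 = 3 ✓.

x ≡ 139 (mod 308).


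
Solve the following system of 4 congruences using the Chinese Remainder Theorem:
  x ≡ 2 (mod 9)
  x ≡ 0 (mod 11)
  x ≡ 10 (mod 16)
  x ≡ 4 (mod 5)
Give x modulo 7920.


Product of moduli M = 9 · 11 · 16 · 5 = 7920.
Merge one congruence at a time:
  Start: x ≡ 2 (mod 9).
  Combine with x ≡ 0 (mod 11); new modulus lcm = 99.
    Write x = 2 + 9·t and substitute into x ≡ 0 (mod 11): 9·t ≡ 0 − 2 = -2 (mod 11).
    Reduce coefficients mod 11: 9·t ≡ 9 (mod 11).
    The inverse of 9 mod 11 is 5 (since 9·5 = 45 = 4·11 + 1), so t ≡ 5·9 = 45 ≡ 1 (mod 11).
    Then x = 2 + 9·1 = 11, valid modulo lcm(9, 11) = 99: x ≡ 11 (mod 99).
  Combine with x ≡ 10 (mod 16); new modulus lcm = 1584.
    Write x = 11 + 99·t and substitute into x ≡ 10 (mod 16): 99·t ≡ 10 − 11 = -1 (mod 16).
    Reduce coefficients mod 16: 3·t ≡ 15 (mod 16).
    The inverse of 3 mod 16 is 11 (since 3·11 = 33 = 2·16 + 1), so t ≡ 11·15 = 165 ≡ 5 (mod 16).
    Then x = 11 + 99·5 = 506, valid modulo lcm(99, 16) = 1584: x ≡ 506 (mod 1584).
  Combine with x ≡ 4 (mod 5); new modulus lcm = 7920.
    Write x = 506 + 1584·t and substitute into x ≡ 4 (mod 5): 1584·t ≡ 4 − 506 = -502 (mod 5).
    Reduce coefficients mod 5: 4·t ≡ 3 (mod 5).
    The inverse of 4 mod 5 is 4 (since 4·4 = 16 = 3·5 + 1), so t ≡ 4·3 = 12 ≡ 2 (mod 5).
    Then x = 506 + 1584·2 = 3674, valid modulo lcm(1584, 5) = 7920: x ≡ 3674 (mod 7920).
Verify against each original: 3674 mod 9 = 2, 3674 mod 11 = 0, 3674 mod 16 = 10, 3674 mod 5 = 4.

x ≡ 3674 (mod 7920).


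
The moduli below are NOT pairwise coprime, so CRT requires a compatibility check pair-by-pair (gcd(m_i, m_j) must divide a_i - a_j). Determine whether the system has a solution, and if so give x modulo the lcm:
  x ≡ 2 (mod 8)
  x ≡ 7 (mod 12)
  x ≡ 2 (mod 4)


Moduli 8, 12, 4 are not pairwise coprime, so CRT works modulo lcm(m_i) when all pairwise compatibility conditions hold.
Pairwise compatibility: gcd(m_i, m_j) must divide a_i - a_j for every pair.
Merge one congruence at a time:
  Start: x ≡ 2 (mod 8).
  Combine with x ≡ 7 (mod 12): gcd(8, 12) = 4, and 7 - 2 = 5 is NOT divisible by 4.
    ⇒ system is inconsistent (no integer solution).

No solution (the system is inconsistent).


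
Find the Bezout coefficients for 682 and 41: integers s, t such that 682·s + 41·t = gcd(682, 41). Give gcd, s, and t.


Euclidean algorithm on (682, 41) — divide until remainder is 0:
  682 = 16 · 41 + 26
  41 = 1 · 26 + 15
  26 = 1 · 15 + 11
  15 = 1 · 11 + 4
  11 = 2 · 4 + 3
  4 = 1 · 3 + 1
  3 = 3 · 1 + 0
gcd(682, 41) = 1.
Track Bezout coefficients alongside the remainders: start with r₀ = 682 = a·1 + b·0 (s = 1, t = 0) and r₁ = 41 = a·0 + b·1 (s = 0, t = 1); each new remainder r_{k+1} = r_{k-1} − q_k·r_k inherits s_{k+1} = s_{k-1} − q_k·s_k, t_{k+1} = t_{k-1} − q_k·t_k, so r_k = a·s_k + b·t_k at every step:
  q = 16: r = 26, s = 1 − 16·0 = 1, t = 0 − 16·1 = -16  (check: 682·1 + 41·(-16) = 26)
  q = 1: r = 15, s = 0 − 1·1 = -1, t = 1 − 1·(-16) = 17  (check: 682·(-1) + 41·17 = 15)
  q = 1: r = 11, s = 1 − 1·(-1) = 2, t = -16 − 1·17 = -33  (check: 682·2 + 41·(-33) = 11)
  q = 1: r = 4, s = -1 − 1·2 = -3, t = 17 − 1·(-33) = 50  (check: 682·(-3) + 41·50 = 4)
  q = 2: r = 3, s = 2 − 2·(-3) = 8, t = -33 − 2·50 = -133  (check: 682·8 + 41·(-133) = 3)
  q = 1: r = 1, s = -3 − 1·8 = -11, t = 50 − 1·(-133) = 183  (check: 682·(-11) + 41·183 = 1)
The row with r = 1 (the gcd) gives the Bezout coefficients s = -11, t = 183.
Result: 682 · (-11) + 41 · (183) = 1.

gcd(682, 41) = 1; s = -11, t = 183 (check: 682·(-11) + 41·183 = 1).


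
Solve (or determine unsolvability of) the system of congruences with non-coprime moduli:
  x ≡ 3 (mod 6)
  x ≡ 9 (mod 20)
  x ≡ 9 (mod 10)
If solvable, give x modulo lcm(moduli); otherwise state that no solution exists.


Moduli 6, 20, 10 are not pairwise coprime, so CRT works modulo lcm(m_i) when all pairwise compatibility conditions hold.
Pairwise compatibility: gcd(m_i, m_j) must divide a_i - a_j for every pair.
Merge one congruence at a time:
  Start: x ≡ 3 (mod 6).
  Combine with x ≡ 9 (mod 20): gcd(6, 20) = 2; 9 - 3 = 6, which IS divisible by 2, so compatible.
    Write x = 3 + 6·t and substitute into x ≡ 9 (mod 20): 6·t ≡ 9 − 3 = 6 (mod 20).
    Divide the congruence (and modulus) by g = 2: 3·t ≡ 3 (mod 10).
    The inverse of 3 mod 10 is 7 (since 3·7 = 21 = 2·10 + 1), so t ≡ 7·3 = 21 ≡ 1 (mod 10).
    Then x = 3 + 6·1 = 9, valid modulo lcm(6, 20) = 60: x ≡ 9 (mod 60).
  Combine with x ≡ 9 (mod 10): gcd(60, 10) = 10; 9 - 9 = 0, which IS divisible by 10, so compatible.
    Write x = 9 + 60·t and substitute into x ≡ 9 (mod 10): 60·t ≡ 9 − 9 = 0 (mod 10).
    Divide the congruence (and modulus) by g = 10: 6·t ≡ 0 (mod 1).
    Modulo 1 every t works; take t = 0.
    Then x = 9 + 60·0 = 9, valid modulo lcm(60, 10) = 60: x ≡ 9 (mod 60).
Verify: 9 mod 6 = 3, 9 mod 20 = 9, 9 mod 10 = 9.

x ≡ 9 (mod 60).


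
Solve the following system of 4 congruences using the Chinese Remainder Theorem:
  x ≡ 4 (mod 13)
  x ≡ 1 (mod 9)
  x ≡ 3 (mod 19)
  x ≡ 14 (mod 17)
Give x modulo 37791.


Product of moduli M = 13 · 9 · 19 · 17 = 37791.
Merge one congruence at a time:
  Start: x ≡ 4 (mod 13).
  Combine with x ≡ 1 (mod 9); new modulus lcm = 117.
    Write x = 4 + 13·t and substitute into x ≡ 1 (mod 9): 13·t ≡ 1 − 4 = -3 (mod 9).
    Reduce coefficients mod 9: 4·t ≡ 6 (mod 9).
    The inverse of 4 mod 9 is 7 (since 4·7 = 28 = 3·9 + 1), so t ≡ 7·6 = 42 ≡ 6 (mod 9).
    Then x = 4 + 13·6 = 82, valid modulo lcm(13, 9) = 117: x ≡ 82 (mod 117).
  Combine with x ≡ 3 (mod 19); new modulus lcm = 2223.
    Write x = 82 + 117·t and substitute into x ≡ 3 (mod 19): 117·t ≡ 3 − 82 = -79 (mod 19).
    Reduce coefficients mod 19: 3·t ≡ 16 (mod 19).
    The inverse of 3 mod 19 is 13 (since 3·13 = 39 = 2·19 + 1), so t ≡ 13·16 = 208 ≡ 18 (mod 19).
    Then x = 82 + 117·18 = 2188, valid modulo lcm(117, 19) = 2223: x ≡ 2188 (mod 2223).
  Combine with x ≡ 14 (mod 17); new modulus lcm = 37791.
    Write x = 2188 + 2223·t and substitute into x ≡ 14 (mod 17): 2223·t ≡ 14 − 2188 = -2174 (mod 17).
    Reduce coefficients mod 17: 13·t ≡ 2 (mod 17).
    The inverse of 13 mod 17 is 4 (since 13·4 = 52 = 3·17 + 1), so t ≡ 4·2 = 8 ≡ 8 (mod 17).
    Then x = 2188 + 2223·8 = 19972, valid modulo lcm(2223, 17) = 37791: x ≡ 19972 (mod 37791).
Verify against each original: 19972 mod 13 = 4, 19972 mod 9 = 1, 19972 mod 19 = 3, 19972 mod 17 = 14.

x ≡ 19972 (mod 37791).


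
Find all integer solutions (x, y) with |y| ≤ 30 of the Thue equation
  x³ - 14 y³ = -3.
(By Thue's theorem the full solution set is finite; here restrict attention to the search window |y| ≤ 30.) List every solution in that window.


The equation is x³ - 14y³ = -3. For fixed y, x³ = 14·y³ − 3, so a solution requires the RHS to be a perfect cube.
Strategy: iterate y from -30 to 30, compute RHS = 14·y³ − 3, and check whether it is a (positive or negative) perfect cube.
Check small values of y:
  y = 0: RHS = -3 is not a perfect cube.
  y = 1: RHS = 11 is not a perfect cube.
  y = -1: RHS = -17 is not a perfect cube.
  y = 2: RHS = 109 is not a perfect cube.
  y = -2: RHS = -115 is not a perfect cube.
  y = 3: RHS = 375 is not a perfect cube.
  y = -3: RHS = -381 is not a perfect cube.
Continuing the search up to |y| = 30 finds no solutions either.
No (x, y) in the scanned range satisfies the equation.

No integer solutions with |y| ≤ 30.


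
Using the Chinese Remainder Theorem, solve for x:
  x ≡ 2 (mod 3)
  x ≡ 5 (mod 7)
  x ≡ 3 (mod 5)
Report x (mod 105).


Moduli 3, 7, 5 are pairwise coprime; by CRT there is a unique solution modulo M = 3 · 7 · 5 = 105.
Solve pairwise, accumulating the modulus:
  Start with x ≡ 2 (mod 3).
  Combine with x ≡ 5 (mod 7): since gcd(3, 7) = 1, we get a unique residue mod 21.
    Write x = 2 + 3·t and substitute into x ≡ 5 (mod 7): 3·t ≡ 5 − 2 = 3 (mod 7).
    The inverse of 3 mod 7 is 5 (since 3·5 = 15 = 2·7 + 1), so t ≡ 5·3 = 15 ≡ 1 (mod 7).
    Then x = 2 + 3·1 = 5, valid modulo lcm(3, 7) = 21: x ≡ 5 (mod 21).
  Combine with x ≡ 3 (mod 5): since gcd(21, 5) = 1, we get a unique residue mod 105.
    Write x = 5 + 21·t and substitute into x ≡ 3 (mod 5): 21·t ≡ 3 − 5 = -2 (mod 5).
    Reduce coefficients mod 5: 1·t ≡ 3 (mod 5).
    So t ≡ 3 (mod 5).
    Then x = 5 + 21·3 = 68, valid modulo lcm(21, 5) = 105: x ≡ 68 (mod 105).
Verify: 68 mod 3 = 2 ✓, 68 mod 7 = 5 ✓, 68 mod 5 = 3 ✓.

x ≡ 68 (mod 105).


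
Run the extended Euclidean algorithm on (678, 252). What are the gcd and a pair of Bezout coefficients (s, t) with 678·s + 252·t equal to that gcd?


Euclidean algorithm on (678, 252) — divide until remainder is 0:
  678 = 2 · 252 + 174
  252 = 1 · 174 + 78
  174 = 2 · 78 + 18
  78 = 4 · 18 + 6
  18 = 3 · 6 + 0
gcd(678, 252) = 6.
Track Bezout coefficients alongside the remainders: start with r₀ = 678 = a·1 + b·0 (s = 1, t = 0) and r₁ = 252 = a·0 + b·1 (s = 0, t = 1); each new remainder r_{k+1} = r_{k-1} − q_k·r_k inherits s_{k+1} = s_{k-1} − q_k·s_k, t_{k+1} = t_{k-1} − q_k·t_k, so r_k = a·s_k + b·t_k at every step:
  q = 2: r = 174, s = 1 − 2·0 = 1, t = 0 − 2·1 = -2  (check: 678·1 + 252·(-2) = 174)
  q = 1: r = 78, s = 0 − 1·1 = -1, t = 1 − 1·(-2) = 3  (check: 678·(-1) + 252·3 = 78)
  q = 2: r = 18, s = 1 − 2·(-1) = 3, t = -2 − 2·3 = -8  (check: 678·3 + 252·(-8) = 18)
  q = 4: r = 6, s = -1 − 4·3 = -13, t = 3 − 4·(-8) = 35  (check: 678·(-13) + 252·35 = 6)
The row with r = 6 (the gcd) gives the Bezout coefficients s = -13, t = 35.
Result: 678 · (-13) + 252 · (35) = 6.

gcd(678, 252) = 6; s = -13, t = 35 (check: 678·(-13) + 252·35 = 6).


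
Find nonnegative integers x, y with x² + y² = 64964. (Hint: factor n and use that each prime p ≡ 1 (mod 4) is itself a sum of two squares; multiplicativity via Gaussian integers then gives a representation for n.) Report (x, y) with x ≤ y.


Step 1: Factor n = 64964 = 2^2 · 109 · 149.
Step 2: Check the mod-4 condition on each prime factor: 2 = 2 (special); 109 ≡ 1 (mod 4), exponent 1; 149 ≡ 1 (mod 4), exponent 1.
All primes ≡ 3 (mod 4) appear to even exponent (or don't appear), so by the two-squares theorem n IS expressible as a sum of two squares.
Step 3: Build a representation. Group n = k² · m with k = 2 and m = 109 · 149 = 16241 (a product of primes ≡ 1 (mod 4)); a representation of m scales to one of n via (k·x)² + (k·y)² = k²(x² + y²). Each prime p ≡ 1 (mod 4) is itself a sum of two squares; find a² by testing p − a² for a perfect square:
  109: 109 − 1² = 108, 109 − 2² = 105, 109 − 3² = 100 = 10² ⇒ 109 = 3² + 10².
  149: 149 − 1² = 148, 149 − 2² = 145, 149 − 3² = 140, 149 − 4² = 133, 149 − 5² = 124, 149 − 6² = 113, 149 − 7² = 100 = 10² ⇒ 149 = 7² + 10².
  Combine using the Brahmagupta–Fibonacci identity (a² + b²)(c² + d²) = (ac − bd)² + (ad + bc)² = (ac + bd)² + (ad − bc)²:
  109 · 149 = 16241: from (3² + 10²)(7² + 10²), take (3·7 − 10·10, 3·10 + 10·7) = (21 − 100, 30 + 70) = (-79, 100); dropping signs (only squares matter) gives (79, 100); check 79² + 100² = 6241 + 10000 = 16241 ✓.
  Scale by k = 2: (2·79, 2·100) = (158, 200).
Step 4: Order so x ≤ y and verify: 158² + 200² = 24964 + 40000 = 64964 = n. ✓

n = 64964 = 158² + 200² (one valid representation with x ≤ y).


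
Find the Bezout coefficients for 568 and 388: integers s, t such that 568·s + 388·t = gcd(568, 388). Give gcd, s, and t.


Euclidean algorithm on (568, 388) — divide until remainder is 0:
  568 = 1 · 388 + 180
  388 = 2 · 180 + 28
  180 = 6 · 28 + 12
  28 = 2 · 12 + 4
  12 = 3 · 4 + 0
gcd(568, 388) = 4.
Track Bezout coefficients alongside the remainders: start with r₀ = 568 = a·1 + b·0 (s = 1, t = 0) and r₁ = 388 = a·0 + b·1 (s = 0, t = 1); each new remainder r_{k+1} = r_{k-1} − q_k·r_k inherits s_{k+1} = s_{k-1} − q_k·s_k, t_{k+1} = t_{k-1} − q_k·t_k, so r_k = a·s_k + b·t_k at every step:
  q = 1: r = 180, s = 1 − 1·0 = 1, t = 0 − 1·1 = -1  (check: 568·1 + 388·(-1) = 180)
  q = 2: r = 28, s = 0 − 2·1 = -2, t = 1 − 2·(-1) = 3  (check: 568·(-2) + 388·3 = 28)
  q = 6: r = 12, s = 1 − 6·(-2) = 13, t = -1 − 6·3 = -19  (check: 568·13 + 388·(-19) = 12)
  q = 2: r = 4, s = -2 − 2·13 = -28, t = 3 − 2·(-19) = 41  (check: 568·(-28) + 388·41 = 4)
The row with r = 4 (the gcd) gives the Bezout coefficients s = -28, t = 41.
Result: 568 · (-28) + 388 · (41) = 4.

gcd(568, 388) = 4; s = -28, t = 41 (check: 568·(-28) + 388·41 = 4).


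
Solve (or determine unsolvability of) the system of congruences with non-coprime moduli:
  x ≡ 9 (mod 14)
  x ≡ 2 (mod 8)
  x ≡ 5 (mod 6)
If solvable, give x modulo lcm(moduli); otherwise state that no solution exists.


Moduli 14, 8, 6 are not pairwise coprime, so CRT works modulo lcm(m_i) when all pairwise compatibility conditions hold.
Pairwise compatibility: gcd(m_i, m_j) must divide a_i - a_j for every pair.
Merge one congruence at a time:
  Start: x ≡ 9 (mod 14).
  Combine with x ≡ 2 (mod 8): gcd(14, 8) = 2, and 2 - 9 = -7 is NOT divisible by 2.
    ⇒ system is inconsistent (no integer solution).

No solution (the system is inconsistent).


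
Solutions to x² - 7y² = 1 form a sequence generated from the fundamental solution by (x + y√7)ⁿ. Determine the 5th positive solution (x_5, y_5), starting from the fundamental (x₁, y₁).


Step 1: Find the fundamental solution (x₁, y₁) of x² - 7y² = 1.
  Expand √7 as a continued fraction. a₀ = ⌊√7⌋ = 2; iterate m_{k+1} = d_k·a_k − m_k, d_{k+1} = (7 − m_{k+1}²)/d_k, a_{k+1} = ⌊(a₀ + m_{k+1})/d_{k+1}⌋ (starting m₀ = 0, d₀ = 1), with convergents p_k = a_k·p_{k-1} + p_{k-2}, q_k = a_k·q_{k-1} + q_{k-2} (p₋₁ = 1, q₋₁ = 0):
  k = 0: a₀ = 2; p₀/q₀ = 2/1; p₀² − 7·q₀² = 4 − 7 = -3.
  k = 1: m = 2, d = 3, a = ⌊(2 + 2)/3⌋ = 1; p/q = (1·2 + 1)/(1·1 + 0) = 3/1; p² − 7·q² = 9 − 7 = 2.
  k = 2: m = 1, d = 2, a = ⌊(2 + 1)/2⌋ = 1; p/q = (1·3 + 2)/(1·1 + 1) = 5/2; p² − 7·q² = 25 − 28 = -3.
  k = 3: m = 1, d = 3, a = ⌊(2 + 1)/3⌋ = 1; p/q = (1·5 + 3)/(1·2 + 1) = 8/3; p² − 7·q² = 64 − 63 = 1.
  The first convergent with p² − 7·q² = 1 gives the fundamental solution (x₁, y₁) = (8, 3).
Step 2: Apply the recurrence (x_{n+1}, y_{n+1}) = (x₁x_n + 7y₁y_n, x₁y_n + y₁x_n) repeatedly.
  From (x_1, y_1) = (8, 3): x_2 = 8·8 + 7·3·3 = 127; y_2 = 8·3 + 3·8 = 48.
  From (x_2, y_2) = (127, 48): x_3 = 8·127 + 7·3·48 = 2024; y_3 = 8·48 + 3·127 = 765.
  From (x_3, y_3) = (2024, 765): x_4 = 8·2024 + 7·3·765 = 32257; y_4 = 8·765 + 3·2024 = 12192.
  From (x_4, y_4) = (32257, 12192): x_5 = 8·32257 + 7·3·12192 = 514088; y_5 = 8·12192 + 3·32257 = 194307.
Step 3: Verify x_5² - 7·y_5² = 264286471744 - 264286471743 = 1 (should be 1). ✓

(x_1, y_1) = (8, 3); (x_5, y_5) = (514088, 194307).


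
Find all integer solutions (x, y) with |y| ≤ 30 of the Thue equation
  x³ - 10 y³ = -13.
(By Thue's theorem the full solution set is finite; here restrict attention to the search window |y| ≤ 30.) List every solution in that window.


The equation is x³ - 10y³ = -13. For fixed y, x³ = 10·y³ − 13, so a solution requires the RHS to be a perfect cube.
Strategy: iterate y from -30 to 30, compute RHS = 10·y³ − 13, and check whether it is a (positive or negative) perfect cube.
Check small values of y:
  y = 0: RHS = -13 is not a perfect cube.
  y = 1: RHS = -3 is not a perfect cube.
  y = -1: RHS = -23 is not a perfect cube.
  y = 2: RHS = 67 is not a perfect cube.
  y = -2: RHS = -93 is not a perfect cube.
  y = 3: RHS = 257 is not a perfect cube.
  y = -3: RHS = -283 is not a perfect cube.
Continuing the search up to |y| = 30 finds no solutions either.
No (x, y) in the scanned range satisfies the equation.

No integer solutions with |y| ≤ 30.


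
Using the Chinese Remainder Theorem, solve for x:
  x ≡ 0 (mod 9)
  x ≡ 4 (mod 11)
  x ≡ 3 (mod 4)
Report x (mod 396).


Moduli 9, 11, 4 are pairwise coprime; by CRT there is a unique solution modulo M = 9 · 11 · 4 = 396.
Solve pairwise, accumulating the modulus:
  Start with x ≡ 0 (mod 9).
  Combine with x ≡ 4 (mod 11): since gcd(9, 11) = 1, we get a unique residue mod 99.
    Write x = 0 + 9·t and substitute into x ≡ 4 (mod 11): 9·t ≡ 4 − 0 = 4 (mod 11).
    The inverse of 9 mod 11 is 5 (since 9·5 = 45 = 4·11 + 1), so t ≡ 5·4 = 20 ≡ 9 (mod 11).
    Then x = 0 + 9·9 = 81, valid modulo lcm(9, 11) = 99: x ≡ 81 (mod 99).
  Combine with x ≡ 3 (mod 4): since gcd(99, 4) = 1, we get a unique residue mod 396.
    Write x = 81 + 99·t and substitute into x ≡ 3 (mod 4): 99·t ≡ 3 − 81 = -78 (mod 4).
    Reduce coefficients mod 4: 3·t ≡ 2 (mod 4).
    The inverse of 3 mod 4 is 3 (since 3·3 = 9 = 2·4 + 1), so t ≡ 3·2 = 6 ≡ 2 (mod 4).
    Then x = 81 + 99·2 = 279, valid modulo lcm(99, 4) = 396: x ≡ 279 (mod 396).
Verify: 279 mod 9 = 0 ✓, 279 mod 11 = 4 ✓, 279 mod 4 = 3 ✓.

x ≡ 279 (mod 396).
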